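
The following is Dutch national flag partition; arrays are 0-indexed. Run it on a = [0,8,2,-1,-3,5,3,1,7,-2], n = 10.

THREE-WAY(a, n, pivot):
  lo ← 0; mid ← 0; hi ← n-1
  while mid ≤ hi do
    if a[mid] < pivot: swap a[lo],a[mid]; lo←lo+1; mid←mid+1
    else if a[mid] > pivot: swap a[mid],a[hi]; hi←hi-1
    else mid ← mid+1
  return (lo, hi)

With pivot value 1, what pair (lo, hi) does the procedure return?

lo=0 mid=0 hi=9
0<1: swap(0,0), lo=1 mid=1 ⇒ [0,8,2,-1,-3,5,3,1,7,-2]
8>1: swap(1,9), hi=8 ⇒ [0,-2,2,-1,-3,5,3,1,7,8]
-2<1: swap(1,1), lo=2 mid=2 ⇒ [0,-2,2,-1,-3,5,3,1,7,8]
2>1: swap(2,8), hi=7 ⇒ [0,-2,7,-1,-3,5,3,1,2,8]
7>1: swap(2,7), hi=6 ⇒ [0,-2,1,-1,-3,5,3,7,2,8]
1=1: mid=3
-1<1: swap(2,3), lo=3 mid=4 ⇒ [0,-2,-1,1,-3,5,3,7,2,8]
-3<1: swap(3,4), lo=4 mid=5 ⇒ [0,-2,-1,-3,1,5,3,7,2,8]
5>1: swap(5,6), hi=5 ⇒ [0,-2,-1,-3,1,3,5,7,2,8]
3>1: swap(5,5), hi=4 ⇒ [0,-2,-1,-3,1,3,5,7,2,8]
done. lo=4 hi=4; a=[0,-2,-1,-3,1,3,5,7,2,8]

(4, 4)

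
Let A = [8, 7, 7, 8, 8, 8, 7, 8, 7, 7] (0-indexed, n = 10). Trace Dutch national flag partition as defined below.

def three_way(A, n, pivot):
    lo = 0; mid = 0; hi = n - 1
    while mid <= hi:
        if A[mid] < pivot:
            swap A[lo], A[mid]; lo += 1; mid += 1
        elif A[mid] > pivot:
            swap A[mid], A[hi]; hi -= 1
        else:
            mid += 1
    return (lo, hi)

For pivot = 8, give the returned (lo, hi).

pivot = 8; lo=0, mid=0, hi=9
A[mid]=8=8: mid=1
A[mid]=7<8: swap A[0],A[1]; lo=1,mid=2 → [7, 8, 7, 8, 8, 8, 7, 8, 7, 7]
A[mid]=7<8: swap A[1],A[2]; lo=2,mid=3 → [7, 7, 8, 8, 8, 8, 7, 8, 7, 7]
A[mid]=8=8: mid=4
A[mid]=8=8: mid=5
A[mid]=8=8: mid=6
A[mid]=7<8: swap A[2],A[6]; lo=3,mid=7 → [7, 7, 7, 8, 8, 8, 8, 8, 7, 7]
A[mid]=8=8: mid=8
A[mid]=7<8: swap A[3],A[8]; lo=4,mid=9 → [7, 7, 7, 7, 8, 8, 8, 8, 8, 7]
A[mid]=7<8: swap A[4],A[9]; lo=5,mid=10 → [7, 7, 7, 7, 7, 8, 8, 8, 8, 8]
end: lo=5, hi=9; A = [7, 7, 7, 7, 7, 8, 8, 8, 8, 8]

(5, 9)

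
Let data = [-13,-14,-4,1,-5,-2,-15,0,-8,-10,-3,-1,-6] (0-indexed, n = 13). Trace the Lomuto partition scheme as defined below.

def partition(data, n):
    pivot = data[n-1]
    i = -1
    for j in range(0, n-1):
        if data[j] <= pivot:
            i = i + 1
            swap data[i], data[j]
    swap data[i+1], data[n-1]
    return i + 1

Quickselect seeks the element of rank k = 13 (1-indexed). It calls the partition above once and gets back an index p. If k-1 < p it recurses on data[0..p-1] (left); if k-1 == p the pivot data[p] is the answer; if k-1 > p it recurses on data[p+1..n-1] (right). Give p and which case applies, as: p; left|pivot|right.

pivot = data[12] = -6; i = -1
j=0: data[0]=-13 ≤ -6 → i=0, swap data[0],data[0] (no change) → [-13,-14,-4,1,-5,-2,-15,0,-8,-10,-3,-1,-6]
j=1: data[1]=-14 ≤ -6 → i=1, swap data[1],data[1] (no change) → [-13,-14,-4,1,-5,-2,-15,0,-8,-10,-3,-1,-6]
j=2: data[2]=-4 > -6 → no swap
j=3: data[3]=1 > -6 → no swap
j=4: data[4]=-5 > -6 → no swap
j=5: data[5]=-2 > -6 → no swap
j=6: data[6]=-15 ≤ -6 → i=2, swap data[2],data[6] → [-13,-14,-15,1,-5,-2,-4,0,-8,-10,-3,-1,-6]
j=7: data[7]=0 > -6 → no swap
j=8: data[8]=-8 ≤ -6 → i=3, swap data[3],data[8] → [-13,-14,-15,-8,-5,-2,-4,0,1,-10,-3,-1,-6]
j=9: data[9]=-10 ≤ -6 → i=4, swap data[4],data[9] → [-13,-14,-15,-8,-10,-2,-4,0,1,-5,-3,-1,-6]
j=10: data[10]=-3 > -6 → no swap
j=11: data[11]=-1 > -6 → no swap
final swap data[5],data[12] → [-13,-14,-15,-8,-10,-6,-4,0,1,-5,-3,-1,-2]; return 5
p = 5; k-1 = 12 > 5 ⇒ right

5; right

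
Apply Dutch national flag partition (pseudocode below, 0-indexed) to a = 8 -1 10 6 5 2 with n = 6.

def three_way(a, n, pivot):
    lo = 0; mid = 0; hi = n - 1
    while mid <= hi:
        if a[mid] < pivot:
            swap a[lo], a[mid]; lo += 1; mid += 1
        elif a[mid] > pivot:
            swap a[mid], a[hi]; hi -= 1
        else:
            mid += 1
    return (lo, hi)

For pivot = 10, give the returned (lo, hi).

(5, 5)

lo=0 mid=0 hi=5
8<10: swap(0,0), lo=1 mid=1 ⇒ 8 -1 10 6 5 2
-1<10: swap(1,1), lo=2 mid=2 ⇒ 8 -1 10 6 5 2
10=10: mid=3
6<10: swap(2,3), lo=3 mid=4 ⇒ 8 -1 6 10 5 2
5<10: swap(3,4), lo=4 mid=5 ⇒ 8 -1 6 5 10 2
2<10: swap(4,5), lo=5 mid=6 ⇒ 8 -1 6 5 2 10
done. lo=5 hi=5; a=8 -1 6 5 2 10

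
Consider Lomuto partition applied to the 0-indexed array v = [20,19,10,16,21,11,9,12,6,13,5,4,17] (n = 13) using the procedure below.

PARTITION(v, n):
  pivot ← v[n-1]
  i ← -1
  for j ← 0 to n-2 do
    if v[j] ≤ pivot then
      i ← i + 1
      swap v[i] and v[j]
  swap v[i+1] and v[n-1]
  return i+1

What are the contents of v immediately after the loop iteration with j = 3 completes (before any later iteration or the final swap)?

pivot = v[12] = 17; i = -1
j=0: v[0]=20 > 17 → no swap
j=1: v[1]=19 > 17 → no swap
j=2: v[2]=10 ≤ 17 → i=0, swap v[0],v[2] → [10,19,20,16,21,11,9,12,6,13,5,4,17]
j=3: v[3]=16 ≤ 17 → i=1, swap v[1],v[3] → [10,16,20,19,21,11,9,12,6,13,5,4,17]
(after j=3) v = [10,16,20,19,21,11,9,12,6,13,5,4,17]

[10,16,20,19,21,11,9,12,6,13,5,4,17]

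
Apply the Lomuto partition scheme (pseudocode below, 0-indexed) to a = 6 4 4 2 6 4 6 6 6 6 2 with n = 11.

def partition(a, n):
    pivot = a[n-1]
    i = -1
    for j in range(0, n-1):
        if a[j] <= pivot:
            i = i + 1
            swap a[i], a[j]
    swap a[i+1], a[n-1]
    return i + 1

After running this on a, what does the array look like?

pivot = a[10] = 2; i = -1
j=0: a[0]=6 > 2 → no swap
j=1: a[1]=4 > 2 → no swap
j=2: a[2]=4 > 2 → no swap
j=3: a[3]=2 ≤ 2 → i=0, swap a[0],a[3] → 2 4 4 6 6 4 6 6 6 6 2
j=4: a[4]=6 > 2 → no swap
j=5: a[5]=4 > 2 → no swap
j=6: a[6]=6 > 2 → no swap
j=7: a[7]=6 > 2 → no swap
j=8: a[8]=6 > 2 → no swap
j=9: a[9]=6 > 2 → no swap
final swap a[1],a[10] → 2 2 4 6 6 4 6 6 6 6 4; return 1

2 2 4 6 6 4 6 6 6 6 4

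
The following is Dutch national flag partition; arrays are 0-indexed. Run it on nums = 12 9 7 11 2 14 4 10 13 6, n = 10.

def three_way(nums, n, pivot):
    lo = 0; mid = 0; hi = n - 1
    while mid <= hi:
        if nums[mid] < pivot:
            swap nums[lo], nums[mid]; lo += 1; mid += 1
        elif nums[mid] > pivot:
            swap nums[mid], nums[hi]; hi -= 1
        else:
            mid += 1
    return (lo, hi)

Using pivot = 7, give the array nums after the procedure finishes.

pivot = 7; lo=0, mid=0, hi=9
nums[mid]=12>7: swap nums[0],nums[9]; hi=8 → 6 9 7 11 2 14 4 10 13 12
nums[mid]=6<7: swap nums[0],nums[0]; lo=1,mid=1 → 6 9 7 11 2 14 4 10 13 12
nums[mid]=9>7: swap nums[1],nums[8]; hi=7 → 6 13 7 11 2 14 4 10 9 12
nums[mid]=13>7: swap nums[1],nums[7]; hi=6 → 6 10 7 11 2 14 4 13 9 12
nums[mid]=10>7: swap nums[1],nums[6]; hi=5 → 6 4 7 11 2 14 10 13 9 12
nums[mid]=4<7: swap nums[1],nums[1]; lo=2,mid=2 → 6 4 7 11 2 14 10 13 9 12
nums[mid]=7=7: mid=3
nums[mid]=11>7: swap nums[3],nums[5]; hi=4 → 6 4 7 14 2 11 10 13 9 12
nums[mid]=14>7: swap nums[3],nums[4]; hi=3 → 6 4 7 2 14 11 10 13 9 12
nums[mid]=2<7: swap nums[2],nums[3]; lo=3,mid=4 → 6 4 2 7 14 11 10 13 9 12
end: lo=3, hi=3; nums = 6 4 2 7 14 11 10 13 9 12

6 4 2 7 14 11 10 13 9 12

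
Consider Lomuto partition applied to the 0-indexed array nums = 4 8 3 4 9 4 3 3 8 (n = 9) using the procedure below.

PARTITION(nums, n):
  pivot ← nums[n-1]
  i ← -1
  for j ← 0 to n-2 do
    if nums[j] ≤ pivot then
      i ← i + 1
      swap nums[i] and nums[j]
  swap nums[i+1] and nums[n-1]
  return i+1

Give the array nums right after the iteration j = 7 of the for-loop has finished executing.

4 8 3 4 4 3 3 9 8

pivot=8, i=-1
j=0: 4≤8, i=0, swap(0,0) ⇒ 4 8 3 4 9 4 3 3 8
j=1: 8≤8, i=1, swap(1,1) ⇒ 4 8 3 4 9 4 3 3 8
j=2: 3≤8, i=2, swap(2,2) ⇒ 4 8 3 4 9 4 3 3 8
j=3: 4≤8, i=3, swap(3,3) ⇒ 4 8 3 4 9 4 3 3 8
j=4: 9>8, skip
j=5: 4≤8, i=4, swap(4,5) ⇒ 4 8 3 4 4 9 3 3 8
j=6: 3≤8, i=5, swap(5,6) ⇒ 4 8 3 4 4 3 9 3 8
j=7: 3≤8, i=6, swap(6,7) ⇒ 4 8 3 4 4 3 3 9 8
(after j=7) nums = 4 8 3 4 4 3 3 9 8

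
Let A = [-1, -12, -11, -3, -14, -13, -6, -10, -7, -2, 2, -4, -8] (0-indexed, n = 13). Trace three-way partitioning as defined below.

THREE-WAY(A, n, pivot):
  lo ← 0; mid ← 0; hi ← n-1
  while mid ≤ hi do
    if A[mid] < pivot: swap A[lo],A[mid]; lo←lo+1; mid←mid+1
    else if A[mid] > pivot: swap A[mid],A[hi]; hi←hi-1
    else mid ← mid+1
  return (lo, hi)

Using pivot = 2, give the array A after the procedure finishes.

lo=0 mid=0 hi=12
-1<2: swap(0,0), lo=1 mid=1 ⇒ [-1, -12, -11, -3, -14, -13, -6, -10, -7, -2, 2, -4, -8]
-12<2: swap(1,1), lo=2 mid=2 ⇒ [-1, -12, -11, -3, -14, -13, -6, -10, -7, -2, 2, -4, -8]
-11<2: swap(2,2), lo=3 mid=3 ⇒ [-1, -12, -11, -3, -14, -13, -6, -10, -7, -2, 2, -4, -8]
-3<2: swap(3,3), lo=4 mid=4 ⇒ [-1, -12, -11, -3, -14, -13, -6, -10, -7, -2, 2, -4, -8]
-14<2: swap(4,4), lo=5 mid=5 ⇒ [-1, -12, -11, -3, -14, -13, -6, -10, -7, -2, 2, -4, -8]
-13<2: swap(5,5), lo=6 mid=6 ⇒ [-1, -12, -11, -3, -14, -13, -6, -10, -7, -2, 2, -4, -8]
-6<2: swap(6,6), lo=7 mid=7 ⇒ [-1, -12, -11, -3, -14, -13, -6, -10, -7, -2, 2, -4, -8]
-10<2: swap(7,7), lo=8 mid=8 ⇒ [-1, -12, -11, -3, -14, -13, -6, -10, -7, -2, 2, -4, -8]
-7<2: swap(8,8), lo=9 mid=9 ⇒ [-1, -12, -11, -3, -14, -13, -6, -10, -7, -2, 2, -4, -8]
-2<2: swap(9,9), lo=10 mid=10 ⇒ [-1, -12, -11, -3, -14, -13, -6, -10, -7, -2, 2, -4, -8]
2=2: mid=11
-4<2: swap(10,11), lo=11 mid=12 ⇒ [-1, -12, -11, -3, -14, -13, -6, -10, -7, -2, -4, 2, -8]
-8<2: swap(11,12), lo=12 mid=13 ⇒ [-1, -12, -11, -3, -14, -13, -6, -10, -7, -2, -4, -8, 2]
done. lo=12 hi=12; A=[-1, -12, -11, -3, -14, -13, -6, -10, -7, -2, -4, -8, 2]

[-1, -12, -11, -3, -14, -13, -6, -10, -7, -2, -4, -8, 2]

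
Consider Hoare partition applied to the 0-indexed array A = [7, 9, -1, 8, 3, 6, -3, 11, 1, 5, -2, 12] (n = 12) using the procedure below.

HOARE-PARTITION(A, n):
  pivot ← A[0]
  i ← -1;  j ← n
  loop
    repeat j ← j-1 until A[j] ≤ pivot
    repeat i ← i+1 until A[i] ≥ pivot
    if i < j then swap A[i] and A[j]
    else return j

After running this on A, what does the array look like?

pivot=7
j stops at 10 (-2), i stops at 0 (7); swap ⇒ [-2, 9, -1, 8, 3, 6, -3, 11, 1, 5, 7, 12]
j stops at 9 (5), i stops at 1 (9); swap ⇒ [-2, 5, -1, 8, 3, 6, -3, 11, 1, 9, 7, 12]
j stops at 8 (1), i stops at 3 (8); swap ⇒ [-2, 5, -1, 1, 3, 6, -3, 11, 8, 9, 7, 12]
j stops at 6, i stops at 7; i≥j ⇒ return 6. A=[-2, 5, -1, 1, 3, 6, -3, 11, 8, 9, 7, 12]

[-2, 5, -1, 1, 3, 6, -3, 11, 8, 9, 7, 12]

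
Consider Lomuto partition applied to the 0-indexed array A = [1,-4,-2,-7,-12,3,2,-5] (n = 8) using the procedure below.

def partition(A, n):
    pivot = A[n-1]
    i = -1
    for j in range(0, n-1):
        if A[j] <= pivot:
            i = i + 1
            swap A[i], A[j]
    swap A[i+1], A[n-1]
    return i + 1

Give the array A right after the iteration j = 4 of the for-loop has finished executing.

pivot = A[7] = -5; i = -1
j=0: A[0]=1 > -5 → no swap
j=1: A[1]=-4 > -5 → no swap
j=2: A[2]=-2 > -5 → no swap
j=3: A[3]=-7 ≤ -5 → i=0, swap A[0],A[3] → [-7,-4,-2,1,-12,3,2,-5]
j=4: A[4]=-12 ≤ -5 → i=1, swap A[1],A[4] → [-7,-12,-2,1,-4,3,2,-5]
(after j=4) A = [-7,-12,-2,1,-4,3,2,-5]

[-7,-12,-2,1,-4,3,2,-5]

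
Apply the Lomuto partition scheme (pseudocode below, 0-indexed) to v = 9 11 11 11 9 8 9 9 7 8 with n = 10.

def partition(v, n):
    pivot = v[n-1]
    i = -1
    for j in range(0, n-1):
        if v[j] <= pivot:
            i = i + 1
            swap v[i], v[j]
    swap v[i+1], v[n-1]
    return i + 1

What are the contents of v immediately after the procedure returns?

pivot=8, i=-1
j=0: 9>8, skip
j=1: 11>8, skip
j=2: 11>8, skip
j=3: 11>8, skip
j=4: 9>8, skip
j=5: 8≤8, i=0, swap(0,5) ⇒ 8 11 11 11 9 9 9 9 7 8
j=6: 9>8, skip
j=7: 9>8, skip
j=8: 7≤8, i=1, swap(1,8) ⇒ 8 7 11 11 9 9 9 9 11 8
swap(2,9) ⇒ 8 7 8 11 9 9 9 9 11 11; return 2

8 7 8 11 9 9 9 9 11 11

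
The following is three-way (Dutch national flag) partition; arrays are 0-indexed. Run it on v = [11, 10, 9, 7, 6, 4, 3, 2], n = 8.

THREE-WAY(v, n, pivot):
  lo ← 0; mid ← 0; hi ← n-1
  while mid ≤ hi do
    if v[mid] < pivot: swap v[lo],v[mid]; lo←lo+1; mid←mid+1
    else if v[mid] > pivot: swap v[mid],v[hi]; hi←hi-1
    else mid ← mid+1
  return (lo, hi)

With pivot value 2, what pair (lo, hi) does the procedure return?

(0, 0)

pivot = 2; lo=0, mid=0, hi=7
v[mid]=11>2: swap v[0],v[7]; hi=6 → [2, 10, 9, 7, 6, 4, 3, 11]
v[mid]=2=2: mid=1
v[mid]=10>2: swap v[1],v[6]; hi=5 → [2, 3, 9, 7, 6, 4, 10, 11]
v[mid]=3>2: swap v[1],v[5]; hi=4 → [2, 4, 9, 7, 6, 3, 10, 11]
v[mid]=4>2: swap v[1],v[4]; hi=3 → [2, 6, 9, 7, 4, 3, 10, 11]
v[mid]=6>2: swap v[1],v[3]; hi=2 → [2, 7, 9, 6, 4, 3, 10, 11]
v[mid]=7>2: swap v[1],v[2]; hi=1 → [2, 9, 7, 6, 4, 3, 10, 11]
v[mid]=9>2: swap v[1],v[1]; hi=0 → [2, 9, 7, 6, 4, 3, 10, 11]
end: lo=0, hi=0; v = [2, 9, 7, 6, 4, 3, 10, 11]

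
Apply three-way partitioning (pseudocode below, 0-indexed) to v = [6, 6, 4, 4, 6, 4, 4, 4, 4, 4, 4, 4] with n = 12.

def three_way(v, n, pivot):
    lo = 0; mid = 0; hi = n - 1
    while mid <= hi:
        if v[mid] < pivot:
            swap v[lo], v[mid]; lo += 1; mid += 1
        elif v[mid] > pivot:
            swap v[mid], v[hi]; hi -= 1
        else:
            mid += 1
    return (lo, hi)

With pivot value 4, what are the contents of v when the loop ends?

[4, 4, 4, 4, 4, 4, 4, 4, 4, 6, 6, 6]

pivot = 4; lo=0, mid=0, hi=11
v[mid]=6>4: swap v[0],v[11]; hi=10 → [4, 6, 4, 4, 6, 4, 4, 4, 4, 4, 4, 6]
v[mid]=4=4: mid=1
v[mid]=6>4: swap v[1],v[10]; hi=9 → [4, 4, 4, 4, 6, 4, 4, 4, 4, 4, 6, 6]
v[mid]=4=4: mid=2
v[mid]=4=4: mid=3
v[mid]=4=4: mid=4
v[mid]=6>4: swap v[4],v[9]; hi=8 → [4, 4, 4, 4, 4, 4, 4, 4, 4, 6, 6, 6]
v[mid]=4=4: mid=5
v[mid]=4=4: mid=6
v[mid]=4=4: mid=7
v[mid]=4=4: mid=8
v[mid]=4=4: mid=9
end: lo=0, hi=8; v = [4, 4, 4, 4, 4, 4, 4, 4, 4, 6, 6, 6]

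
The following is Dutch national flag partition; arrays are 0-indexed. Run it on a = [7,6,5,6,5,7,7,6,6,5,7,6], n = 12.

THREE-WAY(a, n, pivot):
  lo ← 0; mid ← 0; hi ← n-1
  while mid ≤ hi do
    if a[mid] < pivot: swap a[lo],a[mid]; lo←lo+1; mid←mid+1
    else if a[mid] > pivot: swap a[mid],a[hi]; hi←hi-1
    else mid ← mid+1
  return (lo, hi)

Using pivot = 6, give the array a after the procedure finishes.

lo=0 mid=0 hi=11
7>6: swap(0,11), hi=10 ⇒ [6,6,5,6,5,7,7,6,6,5,7,7]
6=6: mid=1
6=6: mid=2
5<6: swap(0,2), lo=1 mid=3 ⇒ [5,6,6,6,5,7,7,6,6,5,7,7]
6=6: mid=4
5<6: swap(1,4), lo=2 mid=5 ⇒ [5,5,6,6,6,7,7,6,6,5,7,7]
7>6: swap(5,10), hi=9 ⇒ [5,5,6,6,6,7,7,6,6,5,7,7]
7>6: swap(5,9), hi=8 ⇒ [5,5,6,6,6,5,7,6,6,7,7,7]
5<6: swap(2,5), lo=3 mid=6 ⇒ [5,5,5,6,6,6,7,6,6,7,7,7]
7>6: swap(6,8), hi=7 ⇒ [5,5,5,6,6,6,6,6,7,7,7,7]
6=6: mid=7
6=6: mid=8
done. lo=3 hi=7; a=[5,5,5,6,6,6,6,6,7,7,7,7]

[5,5,5,6,6,6,6,6,7,7,7,7]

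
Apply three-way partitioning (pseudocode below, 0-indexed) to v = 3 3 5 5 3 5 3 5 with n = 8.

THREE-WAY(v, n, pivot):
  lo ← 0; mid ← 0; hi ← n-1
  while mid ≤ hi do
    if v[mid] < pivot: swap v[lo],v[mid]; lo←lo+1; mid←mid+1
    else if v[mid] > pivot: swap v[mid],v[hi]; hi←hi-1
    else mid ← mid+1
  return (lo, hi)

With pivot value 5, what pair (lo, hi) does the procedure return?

pivot = 5; lo=0, mid=0, hi=7
v[mid]=3<5: swap v[0],v[0]; lo=1,mid=1 → 3 3 5 5 3 5 3 5
v[mid]=3<5: swap v[1],v[1]; lo=2,mid=2 → 3 3 5 5 3 5 3 5
v[mid]=5=5: mid=3
v[mid]=5=5: mid=4
v[mid]=3<5: swap v[2],v[4]; lo=3,mid=5 → 3 3 3 5 5 5 3 5
v[mid]=5=5: mid=6
v[mid]=3<5: swap v[3],v[6]; lo=4,mid=7 → 3 3 3 3 5 5 5 5
v[mid]=5=5: mid=8
end: lo=4, hi=7; v = 3 3 3 3 5 5 5 5

(4, 7)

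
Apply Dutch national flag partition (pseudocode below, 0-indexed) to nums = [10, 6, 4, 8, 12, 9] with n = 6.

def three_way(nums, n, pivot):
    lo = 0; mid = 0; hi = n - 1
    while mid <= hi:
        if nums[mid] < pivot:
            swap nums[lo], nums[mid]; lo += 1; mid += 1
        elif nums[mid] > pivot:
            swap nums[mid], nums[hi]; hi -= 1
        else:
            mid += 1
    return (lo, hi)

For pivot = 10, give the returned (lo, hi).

(4, 4)

pivot = 10; lo=0, mid=0, hi=5
nums[mid]=10=10: mid=1
nums[mid]=6<10: swap nums[0],nums[1]; lo=1,mid=2 → [6, 10, 4, 8, 12, 9]
nums[mid]=4<10: swap nums[1],nums[2]; lo=2,mid=3 → [6, 4, 10, 8, 12, 9]
nums[mid]=8<10: swap nums[2],nums[3]; lo=3,mid=4 → [6, 4, 8, 10, 12, 9]
nums[mid]=12>10: swap nums[4],nums[5]; hi=4 → [6, 4, 8, 10, 9, 12]
nums[mid]=9<10: swap nums[3],nums[4]; lo=4,mid=5 → [6, 4, 8, 9, 10, 12]
end: lo=4, hi=4; nums = [6, 4, 8, 9, 10, 12]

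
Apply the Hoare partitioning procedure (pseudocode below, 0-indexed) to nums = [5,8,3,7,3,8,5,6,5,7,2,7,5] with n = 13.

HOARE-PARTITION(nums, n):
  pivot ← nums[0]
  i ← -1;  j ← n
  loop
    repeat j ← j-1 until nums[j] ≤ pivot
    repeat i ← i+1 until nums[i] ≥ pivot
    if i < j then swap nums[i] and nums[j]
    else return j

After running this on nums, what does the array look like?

pivot=5
j stops at 12 (5), i stops at 0 (5); swap ⇒ [5,8,3,7,3,8,5,6,5,7,2,7,5]
j stops at 10 (2), i stops at 1 (8); swap ⇒ [5,2,3,7,3,8,5,6,5,7,8,7,5]
j stops at 8 (5), i stops at 3 (7); swap ⇒ [5,2,3,5,3,8,5,6,7,7,8,7,5]
j stops at 6 (5), i stops at 5 (8); swap ⇒ [5,2,3,5,3,5,8,6,7,7,8,7,5]
j stops at 5, i stops at 6; i≥j ⇒ return 5. nums=[5,2,3,5,3,5,8,6,7,7,8,7,5]

[5,2,3,5,3,5,8,6,7,7,8,7,5]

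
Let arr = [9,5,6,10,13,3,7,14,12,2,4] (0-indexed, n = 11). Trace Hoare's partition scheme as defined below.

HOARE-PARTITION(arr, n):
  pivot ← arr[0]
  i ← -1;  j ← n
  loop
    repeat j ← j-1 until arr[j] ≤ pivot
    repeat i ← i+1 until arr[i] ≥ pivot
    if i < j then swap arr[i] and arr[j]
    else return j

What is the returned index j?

5

pivot=9
j stops at 10 (4), i stops at 0 (9); swap ⇒ [4,5,6,10,13,3,7,14,12,2,9]
j stops at 9 (2), i stops at 3 (10); swap ⇒ [4,5,6,2,13,3,7,14,12,10,9]
j stops at 6 (7), i stops at 4 (13); swap ⇒ [4,5,6,2,7,3,13,14,12,10,9]
j stops at 5, i stops at 6; i≥j ⇒ return 5. arr=[4,5,6,2,7,3,13,14,12,10,9]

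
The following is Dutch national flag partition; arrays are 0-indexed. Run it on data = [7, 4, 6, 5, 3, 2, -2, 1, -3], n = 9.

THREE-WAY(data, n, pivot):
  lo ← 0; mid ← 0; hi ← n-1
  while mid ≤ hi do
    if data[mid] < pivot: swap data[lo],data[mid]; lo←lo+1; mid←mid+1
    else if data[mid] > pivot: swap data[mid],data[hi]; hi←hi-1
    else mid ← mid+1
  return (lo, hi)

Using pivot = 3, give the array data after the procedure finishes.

[-3, 1, -2, 2, 3, 5, 6, 4, 7]

lo=0 mid=0 hi=8
7>3: swap(0,8), hi=7 ⇒ [-3, 4, 6, 5, 3, 2, -2, 1, 7]
-3<3: swap(0,0), lo=1 mid=1 ⇒ [-3, 4, 6, 5, 3, 2, -2, 1, 7]
4>3: swap(1,7), hi=6 ⇒ [-3, 1, 6, 5, 3, 2, -2, 4, 7]
1<3: swap(1,1), lo=2 mid=2 ⇒ [-3, 1, 6, 5, 3, 2, -2, 4, 7]
6>3: swap(2,6), hi=5 ⇒ [-3, 1, -2, 5, 3, 2, 6, 4, 7]
-2<3: swap(2,2), lo=3 mid=3 ⇒ [-3, 1, -2, 5, 3, 2, 6, 4, 7]
5>3: swap(3,5), hi=4 ⇒ [-3, 1, -2, 2, 3, 5, 6, 4, 7]
2<3: swap(3,3), lo=4 mid=4 ⇒ [-3, 1, -2, 2, 3, 5, 6, 4, 7]
3=3: mid=5
done. lo=4 hi=4; data=[-3, 1, -2, 2, 3, 5, 6, 4, 7]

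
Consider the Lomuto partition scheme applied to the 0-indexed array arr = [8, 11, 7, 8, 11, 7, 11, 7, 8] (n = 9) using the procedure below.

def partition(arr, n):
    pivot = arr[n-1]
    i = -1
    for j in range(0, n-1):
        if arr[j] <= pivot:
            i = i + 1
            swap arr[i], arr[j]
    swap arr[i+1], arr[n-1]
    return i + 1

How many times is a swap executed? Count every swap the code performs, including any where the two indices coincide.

6

pivot = arr[8] = 8; i = -1
j=0: arr[0]=8 ≤ 8 → i=0, swap arr[0],arr[0] (no change) → [8, 11, 7, 8, 11, 7, 11, 7, 8]
j=1: arr[1]=11 > 8 → no swap
j=2: arr[2]=7 ≤ 8 → i=1, swap arr[1],arr[2] → [8, 7, 11, 8, 11, 7, 11, 7, 8]
j=3: arr[3]=8 ≤ 8 → i=2, swap arr[2],arr[3] → [8, 7, 8, 11, 11, 7, 11, 7, 8]
j=4: arr[4]=11 > 8 → no swap
j=5: arr[5]=7 ≤ 8 → i=3, swap arr[3],arr[5] → [8, 7, 8, 7, 11, 11, 11, 7, 8]
j=6: arr[6]=11 > 8 → no swap
j=7: arr[7]=7 ≤ 8 → i=4, swap arr[4],arr[7] → [8, 7, 8, 7, 7, 11, 11, 11, 8]
final swap arr[5],arr[8] → [8, 7, 8, 7, 7, 8, 11, 11, 11]; return 5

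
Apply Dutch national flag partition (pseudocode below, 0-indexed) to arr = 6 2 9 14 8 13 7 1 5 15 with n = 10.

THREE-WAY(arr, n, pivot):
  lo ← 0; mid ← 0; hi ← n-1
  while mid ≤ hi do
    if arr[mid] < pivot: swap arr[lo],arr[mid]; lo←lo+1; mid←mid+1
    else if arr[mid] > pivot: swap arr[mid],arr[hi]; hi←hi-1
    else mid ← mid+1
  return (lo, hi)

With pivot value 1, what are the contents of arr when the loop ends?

1 9 14 8 13 7 2 5 15 6

pivot = 1; lo=0, mid=0, hi=9
arr[mid]=6>1: swap arr[0],arr[9]; hi=8 → 15 2 9 14 8 13 7 1 5 6
arr[mid]=15>1: swap arr[0],arr[8]; hi=7 → 5 2 9 14 8 13 7 1 15 6
arr[mid]=5>1: swap arr[0],arr[7]; hi=6 → 1 2 9 14 8 13 7 5 15 6
arr[mid]=1=1: mid=1
arr[mid]=2>1: swap arr[1],arr[6]; hi=5 → 1 7 9 14 8 13 2 5 15 6
arr[mid]=7>1: swap arr[1],arr[5]; hi=4 → 1 13 9 14 8 7 2 5 15 6
arr[mid]=13>1: swap arr[1],arr[4]; hi=3 → 1 8 9 14 13 7 2 5 15 6
arr[mid]=8>1: swap arr[1],arr[3]; hi=2 → 1 14 9 8 13 7 2 5 15 6
arr[mid]=14>1: swap arr[1],arr[2]; hi=1 → 1 9 14 8 13 7 2 5 15 6
arr[mid]=9>1: swap arr[1],arr[1]; hi=0 → 1 9 14 8 13 7 2 5 15 6
end: lo=0, hi=0; arr = 1 9 14 8 13 7 2 5 15 6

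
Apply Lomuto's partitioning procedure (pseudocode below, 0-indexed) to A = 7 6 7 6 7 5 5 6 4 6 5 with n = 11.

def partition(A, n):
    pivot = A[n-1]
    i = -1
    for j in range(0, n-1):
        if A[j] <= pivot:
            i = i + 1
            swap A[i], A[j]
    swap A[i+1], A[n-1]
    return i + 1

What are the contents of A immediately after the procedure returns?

pivot = A[10] = 5; i = -1
j=0: A[0]=7 > 5 → no swap
j=1: A[1]=6 > 5 → no swap
j=2: A[2]=7 > 5 → no swap
j=3: A[3]=6 > 5 → no swap
j=4: A[4]=7 > 5 → no swap
j=5: A[5]=5 ≤ 5 → i=0, swap A[0],A[5] → 5 6 7 6 7 7 5 6 4 6 5
j=6: A[6]=5 ≤ 5 → i=1, swap A[1],A[6] → 5 5 7 6 7 7 6 6 4 6 5
j=7: A[7]=6 > 5 → no swap
j=8: A[8]=4 ≤ 5 → i=2, swap A[2],A[8] → 5 5 4 6 7 7 6 6 7 6 5
j=9: A[9]=6 > 5 → no swap
final swap A[3],A[10] → 5 5 4 5 7 7 6 6 7 6 6; return 3

5 5 4 5 7 7 6 6 7 6 6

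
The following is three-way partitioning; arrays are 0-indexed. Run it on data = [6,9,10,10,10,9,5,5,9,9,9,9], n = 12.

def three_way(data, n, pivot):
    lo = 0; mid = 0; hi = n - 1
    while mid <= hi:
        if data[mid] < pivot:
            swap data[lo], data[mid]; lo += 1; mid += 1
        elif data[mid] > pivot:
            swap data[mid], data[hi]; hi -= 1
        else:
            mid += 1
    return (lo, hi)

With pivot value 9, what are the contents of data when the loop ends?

[6,5,5,9,9,9,9,9,9,10,10,10]

lo=0 mid=0 hi=11
6<9: swap(0,0), lo=1 mid=1 ⇒ [6,9,10,10,10,9,5,5,9,9,9,9]
9=9: mid=2
10>9: swap(2,11), hi=10 ⇒ [6,9,9,10,10,9,5,5,9,9,9,10]
9=9: mid=3
10>9: swap(3,10), hi=9 ⇒ [6,9,9,9,10,9,5,5,9,9,10,10]
9=9: mid=4
10>9: swap(4,9), hi=8 ⇒ [6,9,9,9,9,9,5,5,9,10,10,10]
9=9: mid=5
9=9: mid=6
5<9: swap(1,6), lo=2 mid=7 ⇒ [6,5,9,9,9,9,9,5,9,10,10,10]
5<9: swap(2,7), lo=3 mid=8 ⇒ [6,5,5,9,9,9,9,9,9,10,10,10]
9=9: mid=9
done. lo=3 hi=8; data=[6,5,5,9,9,9,9,9,9,10,10,10]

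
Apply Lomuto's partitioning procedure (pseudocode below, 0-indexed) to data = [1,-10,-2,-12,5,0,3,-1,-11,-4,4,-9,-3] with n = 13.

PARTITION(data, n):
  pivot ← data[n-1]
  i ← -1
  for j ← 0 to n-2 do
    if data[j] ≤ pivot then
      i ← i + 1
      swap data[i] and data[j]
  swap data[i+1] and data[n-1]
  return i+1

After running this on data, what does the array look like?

pivot = data[12] = -3; i = -1
j=0: data[0]=1 > -3 → no swap
j=1: data[1]=-10 ≤ -3 → i=0, swap data[0],data[1] → [-10,1,-2,-12,5,0,3,-1,-11,-4,4,-9,-3]
j=2: data[2]=-2 > -3 → no swap
j=3: data[3]=-12 ≤ -3 → i=1, swap data[1],data[3] → [-10,-12,-2,1,5,0,3,-1,-11,-4,4,-9,-3]
j=4: data[4]=5 > -3 → no swap
j=5: data[5]=0 > -3 → no swap
j=6: data[6]=3 > -3 → no swap
j=7: data[7]=-1 > -3 → no swap
j=8: data[8]=-11 ≤ -3 → i=2, swap data[2],data[8] → [-10,-12,-11,1,5,0,3,-1,-2,-4,4,-9,-3]
j=9: data[9]=-4 ≤ -3 → i=3, swap data[3],data[9] → [-10,-12,-11,-4,5,0,3,-1,-2,1,4,-9,-3]
j=10: data[10]=4 > -3 → no swap
j=11: data[11]=-9 ≤ -3 → i=4, swap data[4],data[11] → [-10,-12,-11,-4,-9,0,3,-1,-2,1,4,5,-3]
final swap data[5],data[12] → [-10,-12,-11,-4,-9,-3,3,-1,-2,1,4,5,0]; return 5

[-10,-12,-11,-4,-9,-3,3,-1,-2,1,4,5,0]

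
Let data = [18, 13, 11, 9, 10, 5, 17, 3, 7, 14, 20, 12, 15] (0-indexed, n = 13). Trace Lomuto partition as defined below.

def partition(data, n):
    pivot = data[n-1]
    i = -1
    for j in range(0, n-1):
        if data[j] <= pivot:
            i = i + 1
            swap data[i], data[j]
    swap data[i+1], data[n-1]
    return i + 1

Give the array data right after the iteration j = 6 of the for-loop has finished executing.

pivot = data[12] = 15; i = -1
j=0: data[0]=18 > 15 → no swap
j=1: data[1]=13 ≤ 15 → i=0, swap data[0],data[1] → [13, 18, 11, 9, 10, 5, 17, 3, 7, 14, 20, 12, 15]
j=2: data[2]=11 ≤ 15 → i=1, swap data[1],data[2] → [13, 11, 18, 9, 10, 5, 17, 3, 7, 14, 20, 12, 15]
j=3: data[3]=9 ≤ 15 → i=2, swap data[2],data[3] → [13, 11, 9, 18, 10, 5, 17, 3, 7, 14, 20, 12, 15]
j=4: data[4]=10 ≤ 15 → i=3, swap data[3],data[4] → [13, 11, 9, 10, 18, 5, 17, 3, 7, 14, 20, 12, 15]
j=5: data[5]=5 ≤ 15 → i=4, swap data[4],data[5] → [13, 11, 9, 10, 5, 18, 17, 3, 7, 14, 20, 12, 15]
j=6: data[6]=17 > 15 → no swap
(after j=6) data = [13, 11, 9, 10, 5, 18, 17, 3, 7, 14, 20, 12, 15]

[13, 11, 9, 10, 5, 18, 17, 3, 7, 14, 20, 12, 15]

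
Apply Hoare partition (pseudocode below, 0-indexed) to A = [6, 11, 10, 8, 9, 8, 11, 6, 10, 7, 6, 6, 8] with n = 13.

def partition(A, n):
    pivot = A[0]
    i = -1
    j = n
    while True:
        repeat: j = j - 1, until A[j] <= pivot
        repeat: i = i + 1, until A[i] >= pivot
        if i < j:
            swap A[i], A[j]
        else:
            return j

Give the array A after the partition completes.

[6, 6, 6, 8, 9, 8, 11, 10, 10, 7, 11, 6, 8]

pivot=6
j stops at 11 (6), i stops at 0 (6); swap ⇒ [6, 11, 10, 8, 9, 8, 11, 6, 10, 7, 6, 6, 8]
j stops at 10 (6), i stops at 1 (11); swap ⇒ [6, 6, 10, 8, 9, 8, 11, 6, 10, 7, 11, 6, 8]
j stops at 7 (6), i stops at 2 (10); swap ⇒ [6, 6, 6, 8, 9, 8, 11, 10, 10, 7, 11, 6, 8]
j stops at 2, i stops at 3; i≥j ⇒ return 2. A=[6, 6, 6, 8, 9, 8, 11, 10, 10, 7, 11, 6, 8]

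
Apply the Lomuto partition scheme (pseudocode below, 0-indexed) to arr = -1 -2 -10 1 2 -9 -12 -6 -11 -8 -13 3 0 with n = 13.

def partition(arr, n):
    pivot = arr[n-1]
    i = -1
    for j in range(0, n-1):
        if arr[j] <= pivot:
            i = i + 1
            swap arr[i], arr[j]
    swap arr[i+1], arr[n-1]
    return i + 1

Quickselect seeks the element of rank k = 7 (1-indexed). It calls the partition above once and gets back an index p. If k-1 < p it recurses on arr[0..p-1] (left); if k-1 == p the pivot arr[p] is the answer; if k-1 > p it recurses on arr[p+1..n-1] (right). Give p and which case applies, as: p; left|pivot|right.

9; left

pivot=0, i=-1
j=0: -1≤0, i=0, swap(0,0) ⇒ -1 -2 -10 1 2 -9 -12 -6 -11 -8 -13 3 0
j=1: -2≤0, i=1, swap(1,1) ⇒ -1 -2 -10 1 2 -9 -12 -6 -11 -8 -13 3 0
j=2: -10≤0, i=2, swap(2,2) ⇒ -1 -2 -10 1 2 -9 -12 -6 -11 -8 -13 3 0
j=3: 1>0, skip
j=4: 2>0, skip
j=5: -9≤0, i=3, swap(3,5) ⇒ -1 -2 -10 -9 2 1 -12 -6 -11 -8 -13 3 0
j=6: -12≤0, i=4, swap(4,6) ⇒ -1 -2 -10 -9 -12 1 2 -6 -11 -8 -13 3 0
j=7: -6≤0, i=5, swap(5,7) ⇒ -1 -2 -10 -9 -12 -6 2 1 -11 -8 -13 3 0
j=8: -11≤0, i=6, swap(6,8) ⇒ -1 -2 -10 -9 -12 -6 -11 1 2 -8 -13 3 0
j=9: -8≤0, i=7, swap(7,9) ⇒ -1 -2 -10 -9 -12 -6 -11 -8 2 1 -13 3 0
j=10: -13≤0, i=8, swap(8,10) ⇒ -1 -2 -10 -9 -12 -6 -11 -8 -13 1 2 3 0
j=11: 3>0, skip
swap(9,12) ⇒ -1 -2 -10 -9 -12 -6 -11 -8 -13 0 2 3 1; return 9
p = 9; k-1 = 6 < 9 ⇒ left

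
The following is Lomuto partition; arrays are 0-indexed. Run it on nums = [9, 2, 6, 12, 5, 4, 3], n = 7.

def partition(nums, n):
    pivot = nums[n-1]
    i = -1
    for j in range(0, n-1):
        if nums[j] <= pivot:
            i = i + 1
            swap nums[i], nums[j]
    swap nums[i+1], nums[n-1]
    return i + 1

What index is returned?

1

pivot = nums[6] = 3; i = -1
j=0: nums[0]=9 > 3 → no swap
j=1: nums[1]=2 ≤ 3 → i=0, swap nums[0],nums[1] → [2, 9, 6, 12, 5, 4, 3]
j=2: nums[2]=6 > 3 → no swap
j=3: nums[3]=12 > 3 → no swap
j=4: nums[4]=5 > 3 → no swap
j=5: nums[5]=4 > 3 → no swap
final swap nums[1],nums[6] → [2, 3, 6, 12, 5, 4, 9]; return 1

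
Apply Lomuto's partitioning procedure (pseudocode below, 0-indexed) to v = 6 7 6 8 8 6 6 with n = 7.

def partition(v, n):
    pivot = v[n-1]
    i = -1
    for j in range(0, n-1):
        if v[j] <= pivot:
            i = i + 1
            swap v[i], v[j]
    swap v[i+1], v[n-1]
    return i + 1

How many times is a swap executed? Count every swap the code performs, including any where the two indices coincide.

pivot = v[6] = 6; i = -1
j=0: v[0]=6 ≤ 6 → i=0, swap v[0],v[0] (no change) → 6 7 6 8 8 6 6
j=1: v[1]=7 > 6 → no swap
j=2: v[2]=6 ≤ 6 → i=1, swap v[1],v[2] → 6 6 7 8 8 6 6
j=3: v[3]=8 > 6 → no swap
j=4: v[4]=8 > 6 → no swap
j=5: v[5]=6 ≤ 6 → i=2, swap v[2],v[5] → 6 6 6 8 8 7 6
final swap v[3],v[6] → 6 6 6 6 8 7 8; return 3

4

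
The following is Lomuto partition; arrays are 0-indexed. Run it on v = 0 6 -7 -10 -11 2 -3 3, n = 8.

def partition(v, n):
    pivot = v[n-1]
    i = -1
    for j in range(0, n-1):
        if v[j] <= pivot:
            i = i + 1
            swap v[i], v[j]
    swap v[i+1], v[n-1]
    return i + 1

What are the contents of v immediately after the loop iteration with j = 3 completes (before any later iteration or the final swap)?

0 -7 -10 6 -11 2 -3 3

pivot = v[7] = 3; i = -1
j=0: v[0]=0 ≤ 3 → i=0, swap v[0],v[0] (no change) → 0 6 -7 -10 -11 2 -3 3
j=1: v[1]=6 > 3 → no swap
j=2: v[2]=-7 ≤ 3 → i=1, swap v[1],v[2] → 0 -7 6 -10 -11 2 -3 3
j=3: v[3]=-10 ≤ 3 → i=2, swap v[2],v[3] → 0 -7 -10 6 -11 2 -3 3
(after j=3) v = 0 -7 -10 6 -11 2 -3 3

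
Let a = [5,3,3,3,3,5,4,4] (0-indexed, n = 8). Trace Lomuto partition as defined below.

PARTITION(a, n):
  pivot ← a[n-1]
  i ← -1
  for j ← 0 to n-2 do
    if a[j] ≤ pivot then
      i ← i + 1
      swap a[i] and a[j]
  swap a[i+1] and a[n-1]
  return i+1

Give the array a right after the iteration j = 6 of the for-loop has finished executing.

pivot = a[7] = 4; i = -1
j=0: a[0]=5 > 4 → no swap
j=1: a[1]=3 ≤ 4 → i=0, swap a[0],a[1] → [3,5,3,3,3,5,4,4]
j=2: a[2]=3 ≤ 4 → i=1, swap a[1],a[2] → [3,3,5,3,3,5,4,4]
j=3: a[3]=3 ≤ 4 → i=2, swap a[2],a[3] → [3,3,3,5,3,5,4,4]
j=4: a[4]=3 ≤ 4 → i=3, swap a[3],a[4] → [3,3,3,3,5,5,4,4]
j=5: a[5]=5 > 4 → no swap
j=6: a[6]=4 ≤ 4 → i=4, swap a[4],a[6] → [3,3,3,3,4,5,5,4]
(after j=6) a = [3,3,3,3,4,5,5,4]

[3,3,3,3,4,5,5,4]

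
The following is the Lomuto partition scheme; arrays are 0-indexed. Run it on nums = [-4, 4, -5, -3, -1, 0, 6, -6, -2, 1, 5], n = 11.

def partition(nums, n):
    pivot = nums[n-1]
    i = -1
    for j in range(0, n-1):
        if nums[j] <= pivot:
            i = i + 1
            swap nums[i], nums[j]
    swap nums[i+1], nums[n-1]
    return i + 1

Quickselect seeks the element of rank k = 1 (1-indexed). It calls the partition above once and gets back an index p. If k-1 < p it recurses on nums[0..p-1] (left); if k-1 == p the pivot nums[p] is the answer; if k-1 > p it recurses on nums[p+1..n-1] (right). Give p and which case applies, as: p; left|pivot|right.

9; left

pivot=5, i=-1
j=0: -4≤5, i=0, swap(0,0) ⇒ [-4, 4, -5, -3, -1, 0, 6, -6, -2, 1, 5]
j=1: 4≤5, i=1, swap(1,1) ⇒ [-4, 4, -5, -3, -1, 0, 6, -6, -2, 1, 5]
j=2: -5≤5, i=2, swap(2,2) ⇒ [-4, 4, -5, -3, -1, 0, 6, -6, -2, 1, 5]
j=3: -3≤5, i=3, swap(3,3) ⇒ [-4, 4, -5, -3, -1, 0, 6, -6, -2, 1, 5]
j=4: -1≤5, i=4, swap(4,4) ⇒ [-4, 4, -5, -3, -1, 0, 6, -6, -2, 1, 5]
j=5: 0≤5, i=5, swap(5,5) ⇒ [-4, 4, -5, -3, -1, 0, 6, -6, -2, 1, 5]
j=6: 6>5, skip
j=7: -6≤5, i=6, swap(6,7) ⇒ [-4, 4, -5, -3, -1, 0, -6, 6, -2, 1, 5]
j=8: -2≤5, i=7, swap(7,8) ⇒ [-4, 4, -5, -3, -1, 0, -6, -2, 6, 1, 5]
j=9: 1≤5, i=8, swap(8,9) ⇒ [-4, 4, -5, -3, -1, 0, -6, -2, 1, 6, 5]
swap(9,10) ⇒ [-4, 4, -5, -3, -1, 0, -6, -2, 1, 5, 6]; return 9
p = 9; k-1 = 0 < 9 ⇒ left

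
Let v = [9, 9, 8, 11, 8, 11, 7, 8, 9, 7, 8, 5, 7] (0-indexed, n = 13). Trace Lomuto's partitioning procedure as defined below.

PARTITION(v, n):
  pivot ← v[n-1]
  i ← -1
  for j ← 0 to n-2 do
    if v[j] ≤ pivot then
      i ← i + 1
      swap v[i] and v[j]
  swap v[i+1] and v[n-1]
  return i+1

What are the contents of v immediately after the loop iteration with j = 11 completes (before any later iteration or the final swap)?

[7, 7, 5, 11, 8, 11, 9, 8, 9, 9, 8, 8, 7]

pivot = v[12] = 7; i = -1
j=0: v[0]=9 > 7 → no swap
j=1: v[1]=9 > 7 → no swap
j=2: v[2]=8 > 7 → no swap
j=3: v[3]=11 > 7 → no swap
j=4: v[4]=8 > 7 → no swap
j=5: v[5]=11 > 7 → no swap
j=6: v[6]=7 ≤ 7 → i=0, swap v[0],v[6] → [7, 9, 8, 11, 8, 11, 9, 8, 9, 7, 8, 5, 7]
j=7: v[7]=8 > 7 → no swap
j=8: v[8]=9 > 7 → no swap
j=9: v[9]=7 ≤ 7 → i=1, swap v[1],v[9] → [7, 7, 8, 11, 8, 11, 9, 8, 9, 9, 8, 5, 7]
j=10: v[10]=8 > 7 → no swap
j=11: v[11]=5 ≤ 7 → i=2, swap v[2],v[11] → [7, 7, 5, 11, 8, 11, 9, 8, 9, 9, 8, 8, 7]
(after j=11) v = [7, 7, 5, 11, 8, 11, 9, 8, 9, 9, 8, 8, 7]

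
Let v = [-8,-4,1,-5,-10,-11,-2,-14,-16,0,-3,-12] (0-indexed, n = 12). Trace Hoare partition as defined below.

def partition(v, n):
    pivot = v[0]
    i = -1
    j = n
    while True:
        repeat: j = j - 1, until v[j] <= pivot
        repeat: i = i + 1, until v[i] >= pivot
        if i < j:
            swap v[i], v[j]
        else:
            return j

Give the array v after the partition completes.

[-12,-16,-14,-11,-10,-5,-2,1,-4,0,-3,-8]

pivot = v[0] = -8; i = -1, j = 12
j→11 (v[11]=-12≤-8), i→0 (v[0]=-8≥-8); i<j, swap → [-12,-4,1,-5,-10,-11,-2,-14,-16,0,-3,-8]
j→8 (v[8]=-16≤-8), i→1 (v[1]=-4≥-8); i<j, swap → [-12,-16,1,-5,-10,-11,-2,-14,-4,0,-3,-8]
j→7 (v[7]=-14≤-8), i→2 (v[2]=1≥-8); i<j, swap → [-12,-16,-14,-5,-10,-11,-2,1,-4,0,-3,-8]
j→5 (v[5]=-11≤-8), i→3 (v[3]=-5≥-8); i<j, swap → [-12,-16,-14,-11,-10,-5,-2,1,-4,0,-3,-8]
j→4, i→5; i≥j, return j=4. v = [-12,-16,-14,-11,-10,-5,-2,1,-4,0,-3,-8]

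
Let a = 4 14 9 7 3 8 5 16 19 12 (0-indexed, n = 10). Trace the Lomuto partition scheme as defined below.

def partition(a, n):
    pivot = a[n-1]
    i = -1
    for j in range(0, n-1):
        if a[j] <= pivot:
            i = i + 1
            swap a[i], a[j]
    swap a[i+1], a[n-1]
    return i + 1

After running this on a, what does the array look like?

4 9 7 3 8 5 12 16 19 14

pivot = a[9] = 12; i = -1
j=0: a[0]=4 ≤ 12 → i=0, swap a[0],a[0] (no change) → 4 14 9 7 3 8 5 16 19 12
j=1: a[1]=14 > 12 → no swap
j=2: a[2]=9 ≤ 12 → i=1, swap a[1],a[2] → 4 9 14 7 3 8 5 16 19 12
j=3: a[3]=7 ≤ 12 → i=2, swap a[2],a[3] → 4 9 7 14 3 8 5 16 19 12
j=4: a[4]=3 ≤ 12 → i=3, swap a[3],a[4] → 4 9 7 3 14 8 5 16 19 12
j=5: a[5]=8 ≤ 12 → i=4, swap a[4],a[5] → 4 9 7 3 8 14 5 16 19 12
j=6: a[6]=5 ≤ 12 → i=5, swap a[5],a[6] → 4 9 7 3 8 5 14 16 19 12
j=7: a[7]=16 > 12 → no swap
j=8: a[8]=19 > 12 → no swap
final swap a[6],a[9] → 4 9 7 3 8 5 12 16 19 14; return 6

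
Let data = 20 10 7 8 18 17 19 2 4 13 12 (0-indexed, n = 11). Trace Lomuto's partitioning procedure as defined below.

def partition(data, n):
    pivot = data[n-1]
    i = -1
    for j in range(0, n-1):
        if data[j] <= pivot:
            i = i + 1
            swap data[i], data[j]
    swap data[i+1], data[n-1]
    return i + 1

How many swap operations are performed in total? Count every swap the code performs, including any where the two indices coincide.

6

pivot = data[10] = 12; i = -1
j=0: data[0]=20 > 12 → no swap
j=1: data[1]=10 ≤ 12 → i=0, swap data[0],data[1] → 10 20 7 8 18 17 19 2 4 13 12
j=2: data[2]=7 ≤ 12 → i=1, swap data[1],data[2] → 10 7 20 8 18 17 19 2 4 13 12
j=3: data[3]=8 ≤ 12 → i=2, swap data[2],data[3] → 10 7 8 20 18 17 19 2 4 13 12
j=4: data[4]=18 > 12 → no swap
j=5: data[5]=17 > 12 → no swap
j=6: data[6]=19 > 12 → no swap
j=7: data[7]=2 ≤ 12 → i=3, swap data[3],data[7] → 10 7 8 2 18 17 19 20 4 13 12
j=8: data[8]=4 ≤ 12 → i=4, swap data[4],data[8] → 10 7 8 2 4 17 19 20 18 13 12
j=9: data[9]=13 > 12 → no swap
final swap data[5],data[10] → 10 7 8 2 4 12 19 20 18 13 17; return 5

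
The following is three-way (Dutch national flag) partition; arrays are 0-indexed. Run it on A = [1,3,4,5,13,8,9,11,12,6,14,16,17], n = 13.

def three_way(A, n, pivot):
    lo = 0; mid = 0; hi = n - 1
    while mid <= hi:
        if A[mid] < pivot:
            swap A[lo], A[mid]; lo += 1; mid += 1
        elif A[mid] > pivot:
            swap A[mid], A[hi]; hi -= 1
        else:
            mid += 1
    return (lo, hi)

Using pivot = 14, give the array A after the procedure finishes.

lo=0 mid=0 hi=12
1<14: swap(0,0), lo=1 mid=1 ⇒ [1,3,4,5,13,8,9,11,12,6,14,16,17]
3<14: swap(1,1), lo=2 mid=2 ⇒ [1,3,4,5,13,8,9,11,12,6,14,16,17]
4<14: swap(2,2), lo=3 mid=3 ⇒ [1,3,4,5,13,8,9,11,12,6,14,16,17]
5<14: swap(3,3), lo=4 mid=4 ⇒ [1,3,4,5,13,8,9,11,12,6,14,16,17]
13<14: swap(4,4), lo=5 mid=5 ⇒ [1,3,4,5,13,8,9,11,12,6,14,16,17]
8<14: swap(5,5), lo=6 mid=6 ⇒ [1,3,4,5,13,8,9,11,12,6,14,16,17]
9<14: swap(6,6), lo=7 mid=7 ⇒ [1,3,4,5,13,8,9,11,12,6,14,16,17]
11<14: swap(7,7), lo=8 mid=8 ⇒ [1,3,4,5,13,8,9,11,12,6,14,16,17]
12<14: swap(8,8), lo=9 mid=9 ⇒ [1,3,4,5,13,8,9,11,12,6,14,16,17]
6<14: swap(9,9), lo=10 mid=10 ⇒ [1,3,4,5,13,8,9,11,12,6,14,16,17]
14=14: mid=11
16>14: swap(11,12), hi=11 ⇒ [1,3,4,5,13,8,9,11,12,6,14,17,16]
17>14: swap(11,11), hi=10 ⇒ [1,3,4,5,13,8,9,11,12,6,14,17,16]
done. lo=10 hi=10; A=[1,3,4,5,13,8,9,11,12,6,14,17,16]

[1,3,4,5,13,8,9,11,12,6,14,17,16]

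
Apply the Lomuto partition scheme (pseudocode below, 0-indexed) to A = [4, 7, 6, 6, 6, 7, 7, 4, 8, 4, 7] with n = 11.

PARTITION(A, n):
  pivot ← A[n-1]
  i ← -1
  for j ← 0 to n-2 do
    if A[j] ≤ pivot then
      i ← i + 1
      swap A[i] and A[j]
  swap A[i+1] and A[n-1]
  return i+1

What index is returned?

9

pivot = A[10] = 7; i = -1
j=0: A[0]=4 ≤ 7 → i=0, swap A[0],A[0] (no change) → [4, 7, 6, 6, 6, 7, 7, 4, 8, 4, 7]
j=1: A[1]=7 ≤ 7 → i=1, swap A[1],A[1] (no change) → [4, 7, 6, 6, 6, 7, 7, 4, 8, 4, 7]
j=2: A[2]=6 ≤ 7 → i=2, swap A[2],A[2] (no change) → [4, 7, 6, 6, 6, 7, 7, 4, 8, 4, 7]
j=3: A[3]=6 ≤ 7 → i=3, swap A[3],A[3] (no change) → [4, 7, 6, 6, 6, 7, 7, 4, 8, 4, 7]
j=4: A[4]=6 ≤ 7 → i=4, swap A[4],A[4] (no change) → [4, 7, 6, 6, 6, 7, 7, 4, 8, 4, 7]
j=5: A[5]=7 ≤ 7 → i=5, swap A[5],A[5] (no change) → [4, 7, 6, 6, 6, 7, 7, 4, 8, 4, 7]
j=6: A[6]=7 ≤ 7 → i=6, swap A[6],A[6] (no change) → [4, 7, 6, 6, 6, 7, 7, 4, 8, 4, 7]
j=7: A[7]=4 ≤ 7 → i=7, swap A[7],A[7] (no change) → [4, 7, 6, 6, 6, 7, 7, 4, 8, 4, 7]
j=8: A[8]=8 > 7 → no swap
j=9: A[9]=4 ≤ 7 → i=8, swap A[8],A[9] → [4, 7, 6, 6, 6, 7, 7, 4, 4, 8, 7]
final swap A[9],A[10] → [4, 7, 6, 6, 6, 7, 7, 4, 4, 7, 8]; return 9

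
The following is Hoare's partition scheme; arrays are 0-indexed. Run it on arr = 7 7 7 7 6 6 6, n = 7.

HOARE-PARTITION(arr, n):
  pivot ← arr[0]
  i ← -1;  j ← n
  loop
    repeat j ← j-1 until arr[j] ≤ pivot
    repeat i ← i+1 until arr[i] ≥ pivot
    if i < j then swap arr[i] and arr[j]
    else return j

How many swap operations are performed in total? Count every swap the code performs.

pivot = arr[0] = 7; i = -1, j = 7
j→6 (arr[6]=6≤7), i→0 (arr[0]=7≥7); i<j, swap → 6 7 7 7 6 6 7
j→5 (arr[5]=6≤7), i→1 (arr[1]=7≥7); i<j, swap → 6 6 7 7 6 7 7
j→4 (arr[4]=6≤7), i→2 (arr[2]=7≥7); i<j, swap → 6 6 6 7 7 7 7
j→3, i→3; i≥j, return j=3. arr = 6 6 6 7 7 7 7

3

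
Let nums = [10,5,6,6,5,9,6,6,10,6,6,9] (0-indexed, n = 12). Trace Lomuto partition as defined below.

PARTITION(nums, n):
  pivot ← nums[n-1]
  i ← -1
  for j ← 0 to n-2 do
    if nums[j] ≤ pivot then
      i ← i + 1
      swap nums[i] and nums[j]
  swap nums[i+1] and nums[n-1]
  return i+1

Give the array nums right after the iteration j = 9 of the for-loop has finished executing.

pivot = nums[11] = 9; i = -1
j=0: nums[0]=10 > 9 → no swap
j=1: nums[1]=5 ≤ 9 → i=0, swap nums[0],nums[1] → [5,10,6,6,5,9,6,6,10,6,6,9]
j=2: nums[2]=6 ≤ 9 → i=1, swap nums[1],nums[2] → [5,6,10,6,5,9,6,6,10,6,6,9]
j=3: nums[3]=6 ≤ 9 → i=2, swap nums[2],nums[3] → [5,6,6,10,5,9,6,6,10,6,6,9]
j=4: nums[4]=5 ≤ 9 → i=3, swap nums[3],nums[4] → [5,6,6,5,10,9,6,6,10,6,6,9]
j=5: nums[5]=9 ≤ 9 → i=4, swap nums[4],nums[5] → [5,6,6,5,9,10,6,6,10,6,6,9]
j=6: nums[6]=6 ≤ 9 → i=5, swap nums[5],nums[6] → [5,6,6,5,9,6,10,6,10,6,6,9]
j=7: nums[7]=6 ≤ 9 → i=6, swap nums[6],nums[7] → [5,6,6,5,9,6,6,10,10,6,6,9]
j=8: nums[8]=10 > 9 → no swap
j=9: nums[9]=6 ≤ 9 → i=7, swap nums[7],nums[9] → [5,6,6,5,9,6,6,6,10,10,6,9]
(after j=9) nums = [5,6,6,5,9,6,6,6,10,10,6,9]

[5,6,6,5,9,6,6,6,10,10,6,9]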